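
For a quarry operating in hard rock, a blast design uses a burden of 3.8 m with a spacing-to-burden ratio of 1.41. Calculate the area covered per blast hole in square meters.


20.3604 m^2

First, find the spacing:
Spacing = burden * ratio = 3.8 * 1.41
= 5.358 m
Then, calculate the area:
Area = burden * spacing = 3.8 * 5.358
= 20.3604 m^2


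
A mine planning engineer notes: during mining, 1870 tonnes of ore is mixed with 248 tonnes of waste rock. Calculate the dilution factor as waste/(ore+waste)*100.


Total material = ore + waste
= 1870 + 248 = 2118 tonnes
Dilution = waste / total * 100
= 248 / 2118 * 100
= 0.1170915958 * 100
= 11.7092%

11.7092%


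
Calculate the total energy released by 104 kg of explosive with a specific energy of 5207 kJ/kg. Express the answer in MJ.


Energy = mass * specific_energy / 1000
= 104 * 5207 / 1000
= 541528 / 1000
= 541.528 MJ

541.528 MJ


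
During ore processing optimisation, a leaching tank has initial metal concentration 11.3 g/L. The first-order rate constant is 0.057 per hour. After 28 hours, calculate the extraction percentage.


Compute the exponent:
-k * t = -0.057 * 28 = -1.596
Remaining concentration:
C = 11.3 * exp(-1.596)
= 11.3 * 0.2027057214
= 2.290574652 g/L
Extracted = 11.3 - 2.290574652 = 9.009425348 g/L
Extraction % = 9.009425348 / 11.3 * 100
= 79.7294%

79.7294%


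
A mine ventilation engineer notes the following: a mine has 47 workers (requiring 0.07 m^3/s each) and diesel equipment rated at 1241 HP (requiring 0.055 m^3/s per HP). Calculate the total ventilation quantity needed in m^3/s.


Airflow for workers:
Q_people = 47 * 0.07 = 3.29 m^3/s
Airflow for diesel equipment:
Q_diesel = 1241 * 0.055 = 68.255 m^3/s
Total ventilation:
Q_total = 3.29 + 68.255
= 71.545 m^3/s

71.545 m^3/s


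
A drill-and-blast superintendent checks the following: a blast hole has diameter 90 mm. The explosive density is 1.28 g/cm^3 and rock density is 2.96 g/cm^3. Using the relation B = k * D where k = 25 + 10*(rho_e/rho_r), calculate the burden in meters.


First, compute k:
rho_e / rho_r = 1.28 / 2.96 = 0.4324324324
k = 25 + 10 * 0.4324324324 = 29.32432432
Then, compute burden:
B = k * D / 1000 = 29.32432432 * 90 / 1000
= 2639.189189 / 1000
= 2.6392 m

2.6392 m


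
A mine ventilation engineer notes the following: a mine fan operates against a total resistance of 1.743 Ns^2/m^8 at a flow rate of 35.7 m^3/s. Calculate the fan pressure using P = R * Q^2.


Compute Q^2:
Q^2 = 35.7^2 = 1274.49
Compute pressure:
P = R * Q^2 = 1.743 * 1274.49
= 2221.4361 Pa

2221.4361 Pa


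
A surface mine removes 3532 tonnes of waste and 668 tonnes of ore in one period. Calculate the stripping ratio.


Stripping ratio = waste tonnage / ore tonnage
= 3532 / 668
= 5.2874

5.2874


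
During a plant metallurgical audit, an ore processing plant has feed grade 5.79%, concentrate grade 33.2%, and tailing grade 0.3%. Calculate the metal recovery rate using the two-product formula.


Using the two-product formula:
R = 100 * c * (f - t) / (f * (c - t))
Numerator = 100 * 33.2 * (5.79 - 0.3)
= 100 * 33.2 * 5.49
= 18226.8
Denominator = 5.79 * (33.2 - 0.3)
= 5.79 * 32.9
= 190.491
R = 18226.8 / 190.491
= 95.6833%

95.6833%


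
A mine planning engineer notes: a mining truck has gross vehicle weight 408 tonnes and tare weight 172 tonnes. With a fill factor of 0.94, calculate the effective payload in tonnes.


Maximum payload = gross - tare
= 408 - 172 = 236 tonnes
Effective payload = max payload * fill factor
= 236 * 0.94
= 221.84 tonnes

221.84 tonnes


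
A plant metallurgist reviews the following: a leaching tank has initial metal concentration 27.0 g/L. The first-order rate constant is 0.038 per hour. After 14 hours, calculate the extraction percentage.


Compute the exponent:
-k * t = -0.038 * 14 = -0.532
Remaining concentration:
C = 27.0 * exp(-0.532)
= 27.0 * 0.5874289362
= 15.86058128 g/L
Extracted = 27.0 - 15.86058128 = 11.13941872 g/L
Extraction % = 11.13941872 / 27.0 * 100
= 41.2571%

41.2571%


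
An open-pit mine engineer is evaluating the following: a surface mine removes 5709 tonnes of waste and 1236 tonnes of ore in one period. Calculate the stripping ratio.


4.6189

Stripping ratio = waste tonnage / ore tonnage
= 5709 / 1236
= 4.6189


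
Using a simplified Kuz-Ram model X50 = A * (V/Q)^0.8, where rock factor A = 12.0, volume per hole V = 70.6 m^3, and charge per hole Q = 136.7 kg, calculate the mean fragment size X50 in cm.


7.0731 cm

Compute V/Q:
V/Q = 70.6 / 136.7 = 0.5164594001
Raise to the power 0.8:
(V/Q)^0.8 = 0.5164594001^0.8 = 0.5894255388
Multiply by A:
X50 = 12.0 * 0.5894255388
= 7.0731 cm


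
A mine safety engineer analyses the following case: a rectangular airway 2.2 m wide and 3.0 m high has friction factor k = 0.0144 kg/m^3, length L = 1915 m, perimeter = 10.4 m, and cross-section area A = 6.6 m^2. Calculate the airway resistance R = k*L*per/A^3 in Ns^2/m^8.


0.9975 Ns^2/m^8

Compute the numerator:
k * L * per = 0.0144 * 1915 * 10.4
= 286.7904
Compute the denominator:
A^3 = 6.6^3 = 287.496
Resistance:
R = 286.7904 / 287.496
= 0.9975 Ns^2/m^8


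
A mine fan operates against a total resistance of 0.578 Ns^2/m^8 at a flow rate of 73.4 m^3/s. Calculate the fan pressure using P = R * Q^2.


Compute Q^2:
Q^2 = 73.4^2 = 5387.56
Compute pressure:
P = R * Q^2 = 0.578 * 5387.56
= 3114.0097 Pa

3114.0097 Pa


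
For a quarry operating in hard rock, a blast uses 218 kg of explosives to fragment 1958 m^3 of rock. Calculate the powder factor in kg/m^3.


Powder factor = explosive mass / rock volume
= 218 / 1958
= 0.1113 kg/m^3

0.1113 kg/m^3


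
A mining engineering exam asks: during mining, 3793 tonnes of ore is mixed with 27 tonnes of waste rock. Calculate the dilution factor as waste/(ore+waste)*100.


Total material = ore + waste
= 3793 + 27 = 3820 tonnes
Dilution = waste / total * 100
= 27 / 3820 * 100
= 0.007068062827 * 100
= 0.7068%

0.7068%


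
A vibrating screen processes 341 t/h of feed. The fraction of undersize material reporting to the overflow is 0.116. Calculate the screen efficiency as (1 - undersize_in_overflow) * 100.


Screen efficiency = (1 - fraction of undersize in overflow) * 100
= (1 - 0.116) * 100
= 0.884 * 100
= 88.4%

88.4%


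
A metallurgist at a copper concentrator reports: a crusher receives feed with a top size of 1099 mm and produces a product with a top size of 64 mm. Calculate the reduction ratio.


Reduction ratio = feed size / product size
= 1099 / 64
= 17.1719

17.1719


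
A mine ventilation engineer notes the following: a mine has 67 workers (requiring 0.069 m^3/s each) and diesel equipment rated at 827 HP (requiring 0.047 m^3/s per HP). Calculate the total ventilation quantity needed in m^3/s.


43.492 m^3/s

Airflow for workers:
Q_people = 67 * 0.069 = 4.623 m^3/s
Airflow for diesel equipment:
Q_diesel = 827 * 0.047 = 38.869 m^3/s
Total ventilation:
Q_total = 4.623 + 38.869
= 43.492 m^3/s


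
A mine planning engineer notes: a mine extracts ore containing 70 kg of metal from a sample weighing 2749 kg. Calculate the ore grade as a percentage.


2.5464%

Ore grade = (metal mass / ore mass) * 100
= (70 / 2749) * 100
= 0.02546380502 * 100
= 2.5464%


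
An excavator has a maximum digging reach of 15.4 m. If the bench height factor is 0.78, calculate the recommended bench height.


12.012 m

Bench height = reach * factor
= 15.4 * 0.78
= 12.012 m


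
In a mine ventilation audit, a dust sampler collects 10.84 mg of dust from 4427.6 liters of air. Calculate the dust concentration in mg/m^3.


2.4483 mg/m^3

Convert liters to m^3: 1 m^3 = 1000 L
Concentration = mass / volume * 1000
= 10.84 / 4427.6 * 1000
= 0.002448278977 * 1000
= 2.4483 mg/m^3


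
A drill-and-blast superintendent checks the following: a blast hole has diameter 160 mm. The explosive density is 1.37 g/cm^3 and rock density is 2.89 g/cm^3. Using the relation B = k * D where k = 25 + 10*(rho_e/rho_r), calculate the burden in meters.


First, compute k:
rho_e / rho_r = 1.37 / 2.89 = 0.4740484429
k = 25 + 10 * 0.4740484429 = 29.74048443
Then, compute burden:
B = k * D / 1000 = 29.74048443 * 160 / 1000
= 4758.477509 / 1000
= 4.7585 m

4.7585 m


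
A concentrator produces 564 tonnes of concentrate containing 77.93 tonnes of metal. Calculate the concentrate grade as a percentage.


13.8174%

Grade = (metal in concentrate / concentrate mass) * 100
= (77.93 / 564) * 100
= 0.1381737589 * 100
= 13.8174%


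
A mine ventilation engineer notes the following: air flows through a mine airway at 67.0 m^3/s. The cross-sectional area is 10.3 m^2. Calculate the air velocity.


Velocity = flow rate / cross-sectional area
= 67.0 / 10.3
= 6.5049 m/s

6.5049 m/s


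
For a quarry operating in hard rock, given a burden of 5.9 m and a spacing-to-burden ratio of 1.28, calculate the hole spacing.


Spacing = burden * ratio
= 5.9 * 1.28
= 7.552 m

7.552 m


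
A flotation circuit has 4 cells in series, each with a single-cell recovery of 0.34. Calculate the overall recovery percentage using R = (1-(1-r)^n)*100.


Complement of single-cell recovery:
1 - r = 1 - 0.34 = 0.66
Raise to power n:
(1 - r)^4 = 0.66^4 = 0.18974736
Overall recovery:
R = (1 - 0.18974736) * 100
= 81.0253%

81.0253%


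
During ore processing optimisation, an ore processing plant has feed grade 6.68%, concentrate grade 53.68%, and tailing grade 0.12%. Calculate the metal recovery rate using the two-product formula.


98.4236%

Using the two-product formula:
R = 100 * c * (f - t) / (f * (c - t))
Numerator = 100 * 53.68 * (6.68 - 0.12)
= 100 * 53.68 * 6.56
= 35214.08
Denominator = 6.68 * (53.68 - 0.12)
= 6.68 * 53.56
= 357.7808
R = 35214.08 / 357.7808
= 98.4236%


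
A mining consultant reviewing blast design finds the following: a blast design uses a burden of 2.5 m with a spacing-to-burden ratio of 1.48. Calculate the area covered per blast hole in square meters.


9.25 m^2

First, find the spacing:
Spacing = burden * ratio = 2.5 * 1.48
= 3.7 m
Then, calculate the area:
Area = burden * spacing = 2.5 * 3.7
= 9.25 m^2


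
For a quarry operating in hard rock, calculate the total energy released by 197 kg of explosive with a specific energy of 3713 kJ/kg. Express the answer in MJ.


Energy = mass * specific_energy / 1000
= 197 * 3713 / 1000
= 731461 / 1000
= 731.461 MJ

731.461 MJ


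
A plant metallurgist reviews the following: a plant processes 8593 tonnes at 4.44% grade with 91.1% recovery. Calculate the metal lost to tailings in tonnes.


Total metal in feed:
= 8593 * 4.44 / 100 = 381.5292 tonnes
Metal recovered:
= 381.5292 * 91.1 / 100 = 347.5731012 tonnes
Metal lost to tailings:
= 381.5292 - 347.5731012
= 33.9561 tonnes

33.9561 tonnes


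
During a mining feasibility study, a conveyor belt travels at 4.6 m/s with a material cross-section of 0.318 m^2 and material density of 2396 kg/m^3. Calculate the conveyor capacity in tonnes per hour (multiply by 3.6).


Volumetric flow = speed * area
= 4.6 * 0.318 = 1.4628 m^3/s
Mass flow = volumetric * density
= 1.4628 * 2396 = 3504.8688 kg/s
Convert to t/h: multiply by 3.6
Capacity = 3504.8688 * 3.6
= 12617.5277 t/h

12617.5277 t/h


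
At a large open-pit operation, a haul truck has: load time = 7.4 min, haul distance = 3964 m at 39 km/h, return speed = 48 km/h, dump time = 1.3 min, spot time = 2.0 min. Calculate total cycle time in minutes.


21.7535 min

Convert haul speed to m/min: 39 * 1000/60 = 650 m/min
Haul time = 3964 / 650 = 6.098461538 min
Convert return speed to m/min: 48 * 1000/60 = 800 m/min
Return time = 3964 / 800 = 4.955 min
Total cycle time:
= 7.4 + 6.098461538 + 1.3 + 4.955 + 2.0
= 21.7535 min


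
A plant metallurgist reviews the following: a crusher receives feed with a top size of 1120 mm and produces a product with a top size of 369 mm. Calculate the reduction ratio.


3.0352

Reduction ratio = feed size / product size
= 1120 / 369
= 3.0352


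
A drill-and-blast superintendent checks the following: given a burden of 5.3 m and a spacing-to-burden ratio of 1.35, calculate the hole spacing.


Spacing = burden * ratio
= 5.3 * 1.35
= 7.155 m

7.155 m


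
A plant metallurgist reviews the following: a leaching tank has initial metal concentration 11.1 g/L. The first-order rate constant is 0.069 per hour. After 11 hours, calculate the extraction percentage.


Compute the exponent:
-k * t = -0.069 * 11 = -0.759
Remaining concentration:
C = 11.1 * exp(-0.759)
= 11.1 * 0.4681343273
= 5.196291034 g/L
Extracted = 11.1 - 5.196291034 = 5.903708966 g/L
Extraction % = 5.903708966 / 11.1 * 100
= 53.1866%

53.1866%


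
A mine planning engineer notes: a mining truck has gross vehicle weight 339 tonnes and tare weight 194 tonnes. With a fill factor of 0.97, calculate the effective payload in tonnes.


Maximum payload = gross - tare
= 339 - 194 = 145 tonnes
Effective payload = max payload * fill factor
= 145 * 0.97
= 140.65 tonnes

140.65 tonnes


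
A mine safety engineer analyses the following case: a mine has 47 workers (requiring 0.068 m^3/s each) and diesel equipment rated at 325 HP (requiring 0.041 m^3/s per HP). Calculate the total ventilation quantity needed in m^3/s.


16.521 m^3/s

Airflow for workers:
Q_people = 47 * 0.068 = 3.196 m^3/s
Airflow for diesel equipment:
Q_diesel = 325 * 0.041 = 13.325 m^3/s
Total ventilation:
Q_total = 3.196 + 13.325
= 16.521 m^3/s


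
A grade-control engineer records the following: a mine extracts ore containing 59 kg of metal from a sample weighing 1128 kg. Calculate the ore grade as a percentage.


Ore grade = (metal mass / ore mass) * 100
= (59 / 1128) * 100
= 0.05230496454 * 100
= 5.2305%

5.2305%


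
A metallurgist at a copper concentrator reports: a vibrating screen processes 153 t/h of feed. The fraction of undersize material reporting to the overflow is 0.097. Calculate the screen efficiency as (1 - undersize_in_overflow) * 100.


90.3%

Screen efficiency = (1 - fraction of undersize in overflow) * 100
= (1 - 0.097) * 100
= 0.903 * 100
= 90.3%


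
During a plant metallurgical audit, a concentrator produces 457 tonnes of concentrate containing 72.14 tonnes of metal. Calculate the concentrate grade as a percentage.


Grade = (metal in concentrate / concentrate mass) * 100
= (72.14 / 457) * 100
= 0.1578555799 * 100
= 15.7856%

15.7856%


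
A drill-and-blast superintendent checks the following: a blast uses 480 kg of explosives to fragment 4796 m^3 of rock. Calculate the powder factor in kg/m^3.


0.1001 kg/m^3

Powder factor = explosive mass / rock volume
= 480 / 4796
= 0.1001 kg/m^3


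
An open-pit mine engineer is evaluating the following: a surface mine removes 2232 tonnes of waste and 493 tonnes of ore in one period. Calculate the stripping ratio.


Stripping ratio = waste tonnage / ore tonnage
= 2232 / 493
= 4.5274

4.5274


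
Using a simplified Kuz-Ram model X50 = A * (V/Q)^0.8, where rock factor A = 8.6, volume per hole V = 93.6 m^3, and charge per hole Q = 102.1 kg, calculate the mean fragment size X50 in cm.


Compute V/Q:
V/Q = 93.6 / 102.1 = 0.916748286
Raise to the power 0.8:
(V/Q)^0.8 = 0.916748286^0.8 = 0.9328248035
Multiply by A:
X50 = 8.6 * 0.9328248035
= 8.0223 cm

8.0223 cm


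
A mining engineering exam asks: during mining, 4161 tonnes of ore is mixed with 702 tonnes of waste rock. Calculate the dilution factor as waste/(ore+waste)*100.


Total material = ore + waste
= 4161 + 702 = 4863 tonnes
Dilution = waste / total * 100
= 702 / 4863 * 100
= 0.1443553362 * 100
= 14.4355%

14.4355%


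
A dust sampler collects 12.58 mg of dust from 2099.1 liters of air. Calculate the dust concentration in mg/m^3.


5.993 mg/m^3

Convert liters to m^3: 1 m^3 = 1000 L
Concentration = mass / volume * 1000
= 12.58 / 2099.1 * 1000
= 0.005993044638 * 1000
= 5.993 mg/m^3


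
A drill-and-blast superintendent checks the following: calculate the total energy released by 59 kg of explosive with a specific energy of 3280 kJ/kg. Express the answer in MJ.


193.52 MJ

Energy = mass * specific_energy / 1000
= 59 * 3280 / 1000
= 193520 / 1000
= 193.52 MJ


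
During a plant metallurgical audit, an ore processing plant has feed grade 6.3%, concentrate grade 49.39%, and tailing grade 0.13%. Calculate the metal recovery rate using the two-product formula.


98.195%

Using the two-product formula:
R = 100 * c * (f - t) / (f * (c - t))
Numerator = 100 * 49.39 * (6.3 - 0.13)
= 100 * 49.39 * 6.17
= 30473.63
Denominator = 6.3 * (49.39 - 0.13)
= 6.3 * 49.26
= 310.338
R = 30473.63 / 310.338
= 98.195%


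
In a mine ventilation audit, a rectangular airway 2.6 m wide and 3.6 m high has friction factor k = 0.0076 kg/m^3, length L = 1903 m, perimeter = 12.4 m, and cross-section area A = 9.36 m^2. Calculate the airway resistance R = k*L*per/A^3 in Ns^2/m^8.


Compute the numerator:
k * L * per = 0.0076 * 1903 * 12.4
= 179.33872
Compute the denominator:
A^3 = 9.36^3 = 820.025856
Resistance:
R = 179.33872 / 820.025856
= 0.2187 Ns^2/m^8

0.2187 Ns^2/m^8


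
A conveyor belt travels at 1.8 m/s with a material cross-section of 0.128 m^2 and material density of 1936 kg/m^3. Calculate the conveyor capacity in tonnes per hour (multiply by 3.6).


1605.7958 t/h

Volumetric flow = speed * area
= 1.8 * 0.128 = 0.2304 m^3/s
Mass flow = volumetric * density
= 0.2304 * 1936 = 446.0544 kg/s
Convert to t/h: multiply by 3.6
Capacity = 446.0544 * 3.6
= 1605.7958 t/h


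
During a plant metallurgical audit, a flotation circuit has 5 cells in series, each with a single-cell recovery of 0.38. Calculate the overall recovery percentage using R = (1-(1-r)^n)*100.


Complement of single-cell recovery:
1 - r = 1 - 0.38 = 0.62
Raise to power n:
(1 - r)^5 = 0.62^5 = 0.0916132832
Overall recovery:
R = (1 - 0.0916132832) * 100
= 90.8387%

90.8387%


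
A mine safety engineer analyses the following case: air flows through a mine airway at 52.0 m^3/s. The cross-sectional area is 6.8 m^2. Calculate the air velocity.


Velocity = flow rate / cross-sectional area
= 52.0 / 6.8
= 7.6471 m/s

7.6471 m/s


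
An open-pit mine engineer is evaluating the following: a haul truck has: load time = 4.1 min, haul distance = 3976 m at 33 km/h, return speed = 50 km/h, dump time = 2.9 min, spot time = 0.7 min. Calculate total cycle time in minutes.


19.7003 min

Convert haul speed to m/min: 33 * 1000/60 = 550 m/min
Haul time = 3976 / 550 = 7.229090909 min
Convert return speed to m/min: 50 * 1000/60 = 833.3333333 m/min
Return time = 3976 / 833.3333333 = 4.7712 min
Total cycle time:
= 4.1 + 7.229090909 + 2.9 + 4.7712 + 0.7
= 19.7003 min


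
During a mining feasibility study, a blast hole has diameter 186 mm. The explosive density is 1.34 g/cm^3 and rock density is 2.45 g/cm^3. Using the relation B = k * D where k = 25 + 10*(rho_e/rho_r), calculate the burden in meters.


First, compute k:
rho_e / rho_r = 1.34 / 2.45 = 0.5469387755
k = 25 + 10 * 0.5469387755 = 30.46938776
Then, compute burden:
B = k * D / 1000 = 30.46938776 * 186 / 1000
= 5667.306122 / 1000
= 5.6673 m

5.6673 m


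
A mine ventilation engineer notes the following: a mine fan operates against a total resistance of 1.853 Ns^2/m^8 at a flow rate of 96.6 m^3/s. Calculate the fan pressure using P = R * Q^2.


Compute Q^2:
Q^2 = 96.6^2 = 9331.56
Compute pressure:
P = R * Q^2 = 1.853 * 9331.56
= 17291.3807 Pa

17291.3807 Pa


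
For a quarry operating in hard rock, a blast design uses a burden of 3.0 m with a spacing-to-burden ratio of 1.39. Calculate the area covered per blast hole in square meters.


First, find the spacing:
Spacing = burden * ratio = 3.0 * 1.39
= 4.17 m
Then, calculate the area:
Area = burden * spacing = 3.0 * 4.17
= 12.51 m^2

12.51 m^2


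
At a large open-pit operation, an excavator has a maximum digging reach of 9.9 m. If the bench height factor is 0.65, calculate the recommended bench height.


Bench height = reach * factor
= 9.9 * 0.65
= 6.435 m

6.435 m


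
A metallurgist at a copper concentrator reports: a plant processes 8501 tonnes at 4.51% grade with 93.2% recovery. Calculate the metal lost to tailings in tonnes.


Total metal in feed:
= 8501 * 4.51 / 100 = 383.3951 tonnes
Metal recovered:
= 383.3951 * 93.2 / 100 = 357.3242332 tonnes
Metal lost to tailings:
= 383.3951 - 357.3242332
= 26.0709 tonnes

26.0709 tonnes


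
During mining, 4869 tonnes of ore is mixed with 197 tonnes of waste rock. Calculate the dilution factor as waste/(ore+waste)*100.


Total material = ore + waste
= 4869 + 197 = 5066 tonnes
Dilution = waste / total * 100
= 197 / 5066 * 100
= 0.03888669562 * 100
= 3.8887%

3.8887%


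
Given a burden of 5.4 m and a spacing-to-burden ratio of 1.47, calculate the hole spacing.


Spacing = burden * ratio
= 5.4 * 1.47
= 7.938 m

7.938 m


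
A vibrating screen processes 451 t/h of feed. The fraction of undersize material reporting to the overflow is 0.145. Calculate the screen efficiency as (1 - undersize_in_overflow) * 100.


85.5%

Screen efficiency = (1 - fraction of undersize in overflow) * 100
= (1 - 0.145) * 100
= 0.855 * 100
= 85.5%


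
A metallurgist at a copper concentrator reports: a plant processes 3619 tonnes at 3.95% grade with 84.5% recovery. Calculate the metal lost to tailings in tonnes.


22.1573 tonnes

Total metal in feed:
= 3619 * 3.95 / 100 = 142.9505 tonnes
Metal recovered:
= 142.9505 * 84.5 / 100 = 120.7931725 tonnes
Metal lost to tailings:
= 142.9505 - 120.7931725
= 22.1573 tonnes


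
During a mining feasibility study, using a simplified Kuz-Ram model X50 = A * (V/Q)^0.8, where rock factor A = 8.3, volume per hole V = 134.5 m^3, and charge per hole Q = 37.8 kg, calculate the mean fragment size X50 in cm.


22.912 cm

Compute V/Q:
V/Q = 134.5 / 37.8 = 3.558201058
Raise to the power 0.8:
(V/Q)^0.8 = 3.558201058^0.8 = 2.760478618
Multiply by A:
X50 = 8.3 * 2.760478618
= 22.912 cm


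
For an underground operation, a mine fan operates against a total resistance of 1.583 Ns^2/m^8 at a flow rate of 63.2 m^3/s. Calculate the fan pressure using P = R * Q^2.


Compute Q^2:
Q^2 = 63.2^2 = 3994.24
Compute pressure:
P = R * Q^2 = 1.583 * 3994.24
= 6322.8819 Pa

6322.8819 Pa


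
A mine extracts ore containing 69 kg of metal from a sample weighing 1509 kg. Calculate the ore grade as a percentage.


Ore grade = (metal mass / ore mass) * 100
= (69 / 1509) * 100
= 0.04572564612 * 100
= 4.5726%

4.5726%


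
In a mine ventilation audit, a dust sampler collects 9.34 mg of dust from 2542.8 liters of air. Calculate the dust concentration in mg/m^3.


Convert liters to m^3: 1 m^3 = 1000 L
Concentration = mass / volume * 1000
= 9.34 / 2542.8 * 1000
= 0.00367311625 * 1000
= 3.6731 mg/m^3

3.6731 mg/m^3


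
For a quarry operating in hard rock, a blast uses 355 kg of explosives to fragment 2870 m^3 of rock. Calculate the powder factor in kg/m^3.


Powder factor = explosive mass / rock volume
= 355 / 2870
= 0.1237 kg/m^3

0.1237 kg/m^3


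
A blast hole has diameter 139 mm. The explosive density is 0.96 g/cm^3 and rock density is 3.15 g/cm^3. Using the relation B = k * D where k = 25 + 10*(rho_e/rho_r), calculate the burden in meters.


First, compute k:
rho_e / rho_r = 0.96 / 3.15 = 0.3047619048
k = 25 + 10 * 0.3047619048 = 28.04761905
Then, compute burden:
B = k * D / 1000 = 28.04761905 * 139 / 1000
= 3898.619048 / 1000
= 3.8986 m

3.8986 m


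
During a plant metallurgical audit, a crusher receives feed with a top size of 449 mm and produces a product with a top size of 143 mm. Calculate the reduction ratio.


3.1399

Reduction ratio = feed size / product size
= 449 / 143
= 3.1399


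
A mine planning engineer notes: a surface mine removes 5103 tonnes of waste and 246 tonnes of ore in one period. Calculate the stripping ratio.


20.7439

Stripping ratio = waste tonnage / ore tonnage
= 5103 / 246
= 20.7439


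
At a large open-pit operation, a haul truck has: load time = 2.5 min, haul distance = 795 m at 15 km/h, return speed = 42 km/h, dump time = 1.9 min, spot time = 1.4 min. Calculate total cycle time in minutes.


10.1157 min

Convert haul speed to m/min: 15 * 1000/60 = 250 m/min
Haul time = 795 / 250 = 3.18 min
Convert return speed to m/min: 42 * 1000/60 = 700 m/min
Return time = 795 / 700 = 1.135714286 min
Total cycle time:
= 2.5 + 3.18 + 1.9 + 1.135714286 + 1.4
= 10.1157 min


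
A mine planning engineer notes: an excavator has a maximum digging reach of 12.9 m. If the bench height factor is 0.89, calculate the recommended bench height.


11.481 m

Bench height = reach * factor
= 12.9 * 0.89
= 11.481 m


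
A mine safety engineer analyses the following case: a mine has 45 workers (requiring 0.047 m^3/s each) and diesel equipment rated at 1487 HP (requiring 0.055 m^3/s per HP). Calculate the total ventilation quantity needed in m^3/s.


Airflow for workers:
Q_people = 45 * 0.047 = 2.115 m^3/s
Airflow for diesel equipment:
Q_diesel = 1487 * 0.055 = 81.785 m^3/s
Total ventilation:
Q_total = 2.115 + 81.785
= 83.9 m^3/s

83.9 m^3/s


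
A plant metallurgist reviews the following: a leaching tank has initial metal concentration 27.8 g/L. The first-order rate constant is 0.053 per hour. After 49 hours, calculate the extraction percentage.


Compute the exponent:
-k * t = -0.053 * 49 = -2.597
Remaining concentration:
C = 27.8 * exp(-2.597)
= 27.8 * 0.07449673351
= 2.071009192 g/L
Extracted = 27.8 - 2.071009192 = 25.72899081 g/L
Extraction % = 25.72899081 / 27.8 * 100
= 92.5503%

92.5503%


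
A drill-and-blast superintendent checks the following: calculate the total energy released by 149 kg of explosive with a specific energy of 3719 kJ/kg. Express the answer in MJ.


Energy = mass * specific_energy / 1000
= 149 * 3719 / 1000
= 554131 / 1000
= 554.131 MJ

554.131 MJ


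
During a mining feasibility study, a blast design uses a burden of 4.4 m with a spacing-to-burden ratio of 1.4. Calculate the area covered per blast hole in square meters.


27.104 m^2

First, find the spacing:
Spacing = burden * ratio = 4.4 * 1.4
= 6.16 m
Then, calculate the area:
Area = burden * spacing = 4.4 * 6.16
= 27.104 m^2


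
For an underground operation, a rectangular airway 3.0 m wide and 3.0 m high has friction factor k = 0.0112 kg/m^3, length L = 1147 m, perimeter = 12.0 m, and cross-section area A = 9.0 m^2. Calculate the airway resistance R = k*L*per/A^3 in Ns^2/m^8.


Compute the numerator:
k * L * per = 0.0112 * 1147 * 12.0
= 154.1568
Compute the denominator:
A^3 = 9.0^3 = 729
Resistance:
R = 154.1568 / 729
= 0.2115 Ns^2/m^8

0.2115 Ns^2/m^8


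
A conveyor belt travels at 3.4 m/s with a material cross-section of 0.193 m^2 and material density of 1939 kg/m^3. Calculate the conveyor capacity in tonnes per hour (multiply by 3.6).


Volumetric flow = speed * area
= 3.4 * 0.193 = 0.6562 m^3/s
Mass flow = volumetric * density
= 0.6562 * 1939 = 1272.3718 kg/s
Convert to t/h: multiply by 3.6
Capacity = 1272.3718 * 3.6
= 4580.5385 t/h

4580.5385 t/h


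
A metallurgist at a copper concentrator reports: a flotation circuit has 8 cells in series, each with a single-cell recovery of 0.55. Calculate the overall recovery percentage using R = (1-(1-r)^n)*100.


Complement of single-cell recovery:
1 - r = 1 - 0.55 = 0.45
Raise to power n:
(1 - r)^8 = 0.45^8 = 0.001681512539
Overall recovery:
R = (1 - 0.001681512539) * 100
= 99.8318%

99.8318%


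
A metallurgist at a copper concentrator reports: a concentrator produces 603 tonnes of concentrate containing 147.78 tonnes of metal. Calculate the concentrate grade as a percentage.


24.5075%

Grade = (metal in concentrate / concentrate mass) * 100
= (147.78 / 603) * 100
= 0.2450746269 * 100
= 24.5075%


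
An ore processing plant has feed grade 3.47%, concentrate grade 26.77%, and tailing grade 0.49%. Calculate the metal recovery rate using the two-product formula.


Using the two-product formula:
R = 100 * c * (f - t) / (f * (c - t))
Numerator = 100 * 26.77 * (3.47 - 0.49)
= 100 * 26.77 * 2.98
= 7977.46
Denominator = 3.47 * (26.77 - 0.49)
= 3.47 * 26.28
= 91.1916
R = 7977.46 / 91.1916
= 87.4802%

87.4802%


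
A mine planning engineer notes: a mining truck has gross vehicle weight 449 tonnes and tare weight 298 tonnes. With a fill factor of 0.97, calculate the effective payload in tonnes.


Maximum payload = gross - tare
= 449 - 298 = 151 tonnes
Effective payload = max payload * fill factor
= 151 * 0.97
= 146.47 tonnes

146.47 tonnes


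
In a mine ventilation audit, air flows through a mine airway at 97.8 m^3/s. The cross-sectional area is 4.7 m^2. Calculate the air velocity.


20.8085 m/s

Velocity = flow rate / cross-sectional area
= 97.8 / 4.7
= 20.8085 m/s


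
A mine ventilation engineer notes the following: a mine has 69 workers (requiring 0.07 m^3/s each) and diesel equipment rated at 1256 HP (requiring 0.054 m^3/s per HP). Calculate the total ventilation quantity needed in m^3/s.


72.654 m^3/s

Airflow for workers:
Q_people = 69 * 0.07 = 4.83 m^3/s
Airflow for diesel equipment:
Q_diesel = 1256 * 0.054 = 67.824 m^3/s
Total ventilation:
Q_total = 4.83 + 67.824
= 72.654 m^3/s


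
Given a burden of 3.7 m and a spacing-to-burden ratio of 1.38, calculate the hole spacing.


Spacing = burden * ratio
= 3.7 * 1.38
= 5.106 m

5.106 m


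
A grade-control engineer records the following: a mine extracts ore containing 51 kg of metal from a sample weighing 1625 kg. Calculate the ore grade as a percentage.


Ore grade = (metal mass / ore mass) * 100
= (51 / 1625) * 100
= 0.03138461538 * 100
= 3.1385%

3.1385%


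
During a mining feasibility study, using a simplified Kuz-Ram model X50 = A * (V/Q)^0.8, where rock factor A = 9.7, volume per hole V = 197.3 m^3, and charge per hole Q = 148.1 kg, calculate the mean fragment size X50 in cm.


Compute V/Q:
V/Q = 197.3 / 148.1 = 1.332207968
Raise to the power 0.8:
(V/Q)^0.8 = 1.332207968^0.8 = 1.257933322
Multiply by A:
X50 = 9.7 * 1.257933322
= 12.202 cm

12.202 cm


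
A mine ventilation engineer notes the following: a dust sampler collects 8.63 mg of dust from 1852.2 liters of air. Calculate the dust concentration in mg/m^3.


Convert liters to m^3: 1 m^3 = 1000 L
Concentration = mass / volume * 1000
= 8.63 / 1852.2 * 1000
= 0.004659324047 * 1000
= 4.6593 mg/m^3

4.6593 mg/m^3


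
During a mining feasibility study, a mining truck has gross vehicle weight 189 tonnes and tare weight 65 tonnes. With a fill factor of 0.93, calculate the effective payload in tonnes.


115.32 tonnes

Maximum payload = gross - tare
= 189 - 65 = 124 tonnes
Effective payload = max payload * fill factor
= 124 * 0.93
= 115.32 tonnes


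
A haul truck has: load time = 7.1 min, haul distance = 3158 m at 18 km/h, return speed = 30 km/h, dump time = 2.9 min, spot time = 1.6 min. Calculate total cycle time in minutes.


Convert haul speed to m/min: 18 * 1000/60 = 300 m/min
Haul time = 3158 / 300 = 10.52666667 min
Convert return speed to m/min: 30 * 1000/60 = 500 m/min
Return time = 3158 / 500 = 6.316 min
Total cycle time:
= 7.1 + 10.52666667 + 2.9 + 6.316 + 1.6
= 28.4427 min

28.4427 min


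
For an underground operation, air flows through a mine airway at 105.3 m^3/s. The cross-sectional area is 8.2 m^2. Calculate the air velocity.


12.8415 m/s

Velocity = flow rate / cross-sectional area
= 105.3 / 8.2
= 12.8415 m/s


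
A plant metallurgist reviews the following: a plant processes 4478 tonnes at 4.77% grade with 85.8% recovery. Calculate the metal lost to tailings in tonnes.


30.3313 tonnes

Total metal in feed:
= 4478 * 4.77 / 100 = 213.6006 tonnes
Metal recovered:
= 213.6006 * 85.8 / 100 = 183.2693148 tonnes
Metal lost to tailings:
= 213.6006 - 183.2693148
= 30.3313 tonnes


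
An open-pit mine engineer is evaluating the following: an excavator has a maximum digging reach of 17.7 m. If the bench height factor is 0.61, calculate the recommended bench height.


Bench height = reach * factor
= 17.7 * 0.61
= 10.797 m

10.797 m


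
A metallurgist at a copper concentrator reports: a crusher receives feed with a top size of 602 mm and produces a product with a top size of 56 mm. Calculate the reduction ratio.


10.75

Reduction ratio = feed size / product size
= 602 / 56
= 10.75


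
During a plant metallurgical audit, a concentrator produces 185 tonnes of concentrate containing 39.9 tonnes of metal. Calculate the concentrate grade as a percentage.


21.5676%

Grade = (metal in concentrate / concentrate mass) * 100
= (39.9 / 185) * 100
= 0.2156756757 * 100
= 21.5676%


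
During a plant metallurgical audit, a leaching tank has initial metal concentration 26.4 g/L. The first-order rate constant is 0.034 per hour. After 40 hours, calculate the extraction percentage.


Compute the exponent:
-k * t = -0.034 * 40 = -1.36
Remaining concentration:
C = 26.4 * exp(-1.36)
= 26.4 * 0.256660777
= 6.775844512 g/L
Extracted = 26.4 - 6.775844512 = 19.62415549 g/L
Extraction % = 19.62415549 / 26.4 * 100
= 74.3339%

74.3339%


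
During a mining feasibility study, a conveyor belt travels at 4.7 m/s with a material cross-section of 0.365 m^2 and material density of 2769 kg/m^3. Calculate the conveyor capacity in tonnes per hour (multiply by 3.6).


17100.7902 t/h

Volumetric flow = speed * area
= 4.7 * 0.365 = 1.7155 m^3/s
Mass flow = volumetric * density
= 1.7155 * 2769 = 4750.2195 kg/s
Convert to t/h: multiply by 3.6
Capacity = 4750.2195 * 3.6
= 17100.7902 t/h


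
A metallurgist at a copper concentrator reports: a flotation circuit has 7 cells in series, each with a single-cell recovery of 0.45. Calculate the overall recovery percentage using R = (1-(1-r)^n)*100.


Complement of single-cell recovery:
1 - r = 1 - 0.45 = 0.55
Raise to power n:
(1 - r)^7 = 0.55^7 = 0.01522435234
Overall recovery:
R = (1 - 0.01522435234) * 100
= 98.4776%

98.4776%


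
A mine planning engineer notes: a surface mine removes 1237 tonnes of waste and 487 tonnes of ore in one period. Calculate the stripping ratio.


Stripping ratio = waste tonnage / ore tonnage
= 1237 / 487
= 2.54

2.54


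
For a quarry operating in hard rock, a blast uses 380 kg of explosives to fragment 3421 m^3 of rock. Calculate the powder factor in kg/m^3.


0.1111 kg/m^3

Powder factor = explosive mass / rock volume
= 380 / 3421
= 0.1111 kg/m^3


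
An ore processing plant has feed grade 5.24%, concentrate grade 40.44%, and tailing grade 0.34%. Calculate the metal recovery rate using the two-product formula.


94.3043%

Using the two-product formula:
R = 100 * c * (f - t) / (f * (c - t))
Numerator = 100 * 40.44 * (5.24 - 0.34)
= 100 * 40.44 * 4.9
= 19815.6
Denominator = 5.24 * (40.44 - 0.34)
= 5.24 * 40.1
= 210.124
R = 19815.6 / 210.124
= 94.3043%


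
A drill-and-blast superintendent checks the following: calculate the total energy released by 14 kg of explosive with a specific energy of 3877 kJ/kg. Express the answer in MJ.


Energy = mass * specific_energy / 1000
= 14 * 3877 / 1000
= 54278 / 1000
= 54.278 MJ

54.278 MJ


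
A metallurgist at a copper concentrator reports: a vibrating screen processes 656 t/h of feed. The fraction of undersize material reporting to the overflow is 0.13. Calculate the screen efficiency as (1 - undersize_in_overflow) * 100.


Screen efficiency = (1 - fraction of undersize in overflow) * 100
= (1 - 0.13) * 100
= 0.87 * 100
= 87.0%

87.0%


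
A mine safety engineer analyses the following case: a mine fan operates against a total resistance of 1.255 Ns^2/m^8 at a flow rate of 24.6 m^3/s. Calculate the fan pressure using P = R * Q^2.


Compute Q^2:
Q^2 = 24.6^2 = 605.16
Compute pressure:
P = R * Q^2 = 1.255 * 605.16
= 759.4758 Pa

759.4758 Pa


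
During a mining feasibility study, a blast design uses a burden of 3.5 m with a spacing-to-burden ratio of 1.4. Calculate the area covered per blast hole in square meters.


First, find the spacing:
Spacing = burden * ratio = 3.5 * 1.4
= 4.9 m
Then, calculate the area:
Area = burden * spacing = 3.5 * 4.9
= 17.15 m^2

17.15 m^2


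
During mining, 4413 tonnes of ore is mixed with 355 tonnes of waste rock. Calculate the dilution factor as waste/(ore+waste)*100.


Total material = ore + waste
= 4413 + 355 = 4768 tonnes
Dilution = waste / total * 100
= 355 / 4768 * 100
= 0.07445469799 * 100
= 7.4455%

7.4455%


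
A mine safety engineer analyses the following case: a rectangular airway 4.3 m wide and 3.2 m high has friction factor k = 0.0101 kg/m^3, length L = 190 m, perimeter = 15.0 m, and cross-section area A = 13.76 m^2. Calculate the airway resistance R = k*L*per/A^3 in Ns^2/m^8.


0.011 Ns^2/m^8

Compute the numerator:
k * L * per = 0.0101 * 190 * 15.0
= 28.785
Compute the denominator:
A^3 = 13.76^3 = 2605.285376
Resistance:
R = 28.785 / 2605.285376
= 0.011 Ns^2/m^8


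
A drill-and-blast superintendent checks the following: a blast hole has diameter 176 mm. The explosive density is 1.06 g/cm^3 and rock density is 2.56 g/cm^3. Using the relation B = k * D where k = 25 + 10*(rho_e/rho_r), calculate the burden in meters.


5.1288 m

First, compute k:
rho_e / rho_r = 1.06 / 2.56 = 0.4140625
k = 25 + 10 * 0.4140625 = 29.140625
Then, compute burden:
B = k * D / 1000 = 29.140625 * 176 / 1000
= 5128.75 / 1000
= 5.1288 m


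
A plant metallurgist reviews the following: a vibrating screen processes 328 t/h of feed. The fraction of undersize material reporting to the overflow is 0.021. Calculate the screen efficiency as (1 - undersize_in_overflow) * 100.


97.9%

Screen efficiency = (1 - fraction of undersize in overflow) * 100
= (1 - 0.021) * 100
= 0.979 * 100
= 97.9%


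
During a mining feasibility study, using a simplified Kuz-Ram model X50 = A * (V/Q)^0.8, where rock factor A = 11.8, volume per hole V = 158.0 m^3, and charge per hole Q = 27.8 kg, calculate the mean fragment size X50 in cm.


Compute V/Q:
V/Q = 158.0 / 27.8 = 5.683453237
Raise to the power 0.8:
(V/Q)^0.8 = 5.683453237^0.8 = 4.015039598
Multiply by A:
X50 = 11.8 * 4.015039598
= 47.3775 cm

47.3775 cm


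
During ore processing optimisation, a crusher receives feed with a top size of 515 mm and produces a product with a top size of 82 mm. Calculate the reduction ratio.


Reduction ratio = feed size / product size
= 515 / 82
= 6.2805

6.2805


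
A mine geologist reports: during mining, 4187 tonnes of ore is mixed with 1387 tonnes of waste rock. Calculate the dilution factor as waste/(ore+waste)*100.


24.8834%

Total material = ore + waste
= 4187 + 1387 = 5574 tonnes
Dilution = waste / total * 100
= 1387 / 5574 * 100
= 0.2488338715 * 100
= 24.8834%


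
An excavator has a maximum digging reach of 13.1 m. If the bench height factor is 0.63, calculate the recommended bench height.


8.253 m

Bench height = reach * factor
= 13.1 * 0.63
= 8.253 m


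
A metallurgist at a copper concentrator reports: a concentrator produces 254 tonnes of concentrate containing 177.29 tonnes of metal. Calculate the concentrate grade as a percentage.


69.7992%

Grade = (metal in concentrate / concentrate mass) * 100
= (177.29 / 254) * 100
= 0.697992126 * 100
= 69.7992%


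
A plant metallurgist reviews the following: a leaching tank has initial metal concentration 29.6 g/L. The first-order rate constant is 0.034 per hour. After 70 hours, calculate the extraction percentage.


90.7449%

Compute the exponent:
-k * t = -0.034 * 70 = -2.38
Remaining concentration:
C = 29.6 * exp(-2.38)
= 29.6 * 0.09255057751
= 2.739497094 g/L
Extracted = 29.6 - 2.739497094 = 26.86050291 g/L
Extraction % = 26.86050291 / 29.6 * 100
= 90.7449%


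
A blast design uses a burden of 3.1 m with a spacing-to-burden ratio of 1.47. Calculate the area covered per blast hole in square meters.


14.1267 m^2

First, find the spacing:
Spacing = burden * ratio = 3.1 * 1.47
= 4.557 m
Then, calculate the area:
Area = burden * spacing = 3.1 * 4.557
= 14.1267 m^2


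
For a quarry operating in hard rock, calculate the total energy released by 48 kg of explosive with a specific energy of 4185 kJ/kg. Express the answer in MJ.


Energy = mass * specific_energy / 1000
= 48 * 4185 / 1000
= 200880 / 1000
= 200.88 MJ

200.88 MJ
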